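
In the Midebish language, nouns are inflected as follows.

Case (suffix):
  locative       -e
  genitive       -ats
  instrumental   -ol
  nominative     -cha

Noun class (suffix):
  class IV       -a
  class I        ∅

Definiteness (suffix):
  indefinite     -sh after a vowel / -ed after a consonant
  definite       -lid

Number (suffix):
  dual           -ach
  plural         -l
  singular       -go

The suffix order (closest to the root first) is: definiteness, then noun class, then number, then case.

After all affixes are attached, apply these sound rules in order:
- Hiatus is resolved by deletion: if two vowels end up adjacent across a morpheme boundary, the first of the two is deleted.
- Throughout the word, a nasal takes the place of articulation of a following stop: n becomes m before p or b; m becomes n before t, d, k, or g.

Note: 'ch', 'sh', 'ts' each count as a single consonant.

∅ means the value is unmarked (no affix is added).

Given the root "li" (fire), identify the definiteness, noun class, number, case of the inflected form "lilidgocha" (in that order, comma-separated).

Segment: li-lid-go-cha.
definiteness: -lid → definite.
noun class: ∅ → class I.
number: -go → singular.
case: -cha → nominative.

definite, class I, singular, nominative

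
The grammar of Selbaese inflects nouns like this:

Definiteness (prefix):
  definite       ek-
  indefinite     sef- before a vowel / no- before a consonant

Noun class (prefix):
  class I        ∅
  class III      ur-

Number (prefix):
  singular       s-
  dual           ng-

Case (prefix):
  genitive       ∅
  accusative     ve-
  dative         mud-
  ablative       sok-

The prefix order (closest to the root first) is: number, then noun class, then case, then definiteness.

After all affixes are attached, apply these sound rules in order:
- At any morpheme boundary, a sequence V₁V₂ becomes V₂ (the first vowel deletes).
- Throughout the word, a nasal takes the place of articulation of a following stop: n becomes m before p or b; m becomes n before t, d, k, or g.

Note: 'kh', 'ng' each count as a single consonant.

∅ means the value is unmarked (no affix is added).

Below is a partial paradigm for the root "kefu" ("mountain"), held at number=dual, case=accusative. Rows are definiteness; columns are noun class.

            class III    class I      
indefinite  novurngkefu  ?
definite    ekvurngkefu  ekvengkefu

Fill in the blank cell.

novengkefu

Attach number dual ng- → ngkefu.
noun class = class I: zero marking, form stays ngkefu.
Attach case accusative ve- → vengkefu.
Attach definiteness indefinite no- (before consonant 'v') → novengkefu.
Vowel deletion: no change.
Nasal assimilation: no change.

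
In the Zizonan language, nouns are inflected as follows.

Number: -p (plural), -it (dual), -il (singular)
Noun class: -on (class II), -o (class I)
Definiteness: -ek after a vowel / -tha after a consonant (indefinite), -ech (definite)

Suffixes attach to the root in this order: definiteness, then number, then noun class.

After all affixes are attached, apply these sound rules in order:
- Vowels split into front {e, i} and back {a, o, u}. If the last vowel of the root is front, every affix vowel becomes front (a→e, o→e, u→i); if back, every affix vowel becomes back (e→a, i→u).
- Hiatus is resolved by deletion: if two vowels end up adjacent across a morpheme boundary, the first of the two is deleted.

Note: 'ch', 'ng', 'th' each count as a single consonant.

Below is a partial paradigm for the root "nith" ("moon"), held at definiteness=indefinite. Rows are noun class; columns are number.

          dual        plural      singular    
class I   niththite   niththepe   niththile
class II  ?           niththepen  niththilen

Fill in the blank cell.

niththiten

Attach definiteness indefinite -tha (after consonant 'th') → niththa.
Attach number dual -it → niththait.
Attach noun class class II -on → niththaiton.
Apply vowel harmony: niththaiton → niththeiten.
Apply vowel deletion: niththeiten → niththiten.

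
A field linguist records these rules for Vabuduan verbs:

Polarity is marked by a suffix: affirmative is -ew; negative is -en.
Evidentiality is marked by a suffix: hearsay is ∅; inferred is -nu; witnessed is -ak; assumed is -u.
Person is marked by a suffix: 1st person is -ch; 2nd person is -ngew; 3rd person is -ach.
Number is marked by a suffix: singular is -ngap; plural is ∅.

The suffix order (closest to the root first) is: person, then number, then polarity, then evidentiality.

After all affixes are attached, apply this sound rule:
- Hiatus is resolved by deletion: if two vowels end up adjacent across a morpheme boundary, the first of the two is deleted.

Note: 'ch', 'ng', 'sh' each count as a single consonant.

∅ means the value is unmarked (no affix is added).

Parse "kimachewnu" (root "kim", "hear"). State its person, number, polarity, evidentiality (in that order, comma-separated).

Segment: kim-ach-ew-nu.
person: -ach → 3rd person.
number: ∅ → plural.
polarity: -ew → affirmative.
evidentiality: -nu → inferred.

3rd person, plural, affirmative, inferred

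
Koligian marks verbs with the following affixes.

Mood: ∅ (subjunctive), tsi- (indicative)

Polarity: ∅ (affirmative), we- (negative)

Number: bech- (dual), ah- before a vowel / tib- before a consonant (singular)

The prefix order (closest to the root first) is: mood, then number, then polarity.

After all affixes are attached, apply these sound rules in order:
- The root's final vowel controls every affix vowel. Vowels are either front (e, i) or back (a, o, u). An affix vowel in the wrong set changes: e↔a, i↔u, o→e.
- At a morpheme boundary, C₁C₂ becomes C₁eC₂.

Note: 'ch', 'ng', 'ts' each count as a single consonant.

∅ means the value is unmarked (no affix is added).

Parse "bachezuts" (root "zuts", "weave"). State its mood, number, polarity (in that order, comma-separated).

Segment: bech-zuts.
mood: ∅ → subjunctive.
number: bech- → dual.
polarity: ∅ → affirmative.

subjunctive, dual, affirmative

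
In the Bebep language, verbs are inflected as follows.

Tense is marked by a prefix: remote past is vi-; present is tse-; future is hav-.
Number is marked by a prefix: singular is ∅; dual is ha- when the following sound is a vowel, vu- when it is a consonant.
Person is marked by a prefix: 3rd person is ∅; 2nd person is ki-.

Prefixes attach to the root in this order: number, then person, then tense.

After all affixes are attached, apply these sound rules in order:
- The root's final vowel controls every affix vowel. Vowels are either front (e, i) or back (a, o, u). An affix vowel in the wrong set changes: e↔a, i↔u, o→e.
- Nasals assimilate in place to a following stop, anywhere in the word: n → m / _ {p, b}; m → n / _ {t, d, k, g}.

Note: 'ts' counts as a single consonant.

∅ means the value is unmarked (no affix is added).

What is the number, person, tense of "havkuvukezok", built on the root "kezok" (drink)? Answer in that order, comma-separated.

Segment: hav-ki-vu-kezok.
number: ha/vu- → dual.
person: ki- → 2nd person.
tense: hav- → future.

dual, 2nd person, future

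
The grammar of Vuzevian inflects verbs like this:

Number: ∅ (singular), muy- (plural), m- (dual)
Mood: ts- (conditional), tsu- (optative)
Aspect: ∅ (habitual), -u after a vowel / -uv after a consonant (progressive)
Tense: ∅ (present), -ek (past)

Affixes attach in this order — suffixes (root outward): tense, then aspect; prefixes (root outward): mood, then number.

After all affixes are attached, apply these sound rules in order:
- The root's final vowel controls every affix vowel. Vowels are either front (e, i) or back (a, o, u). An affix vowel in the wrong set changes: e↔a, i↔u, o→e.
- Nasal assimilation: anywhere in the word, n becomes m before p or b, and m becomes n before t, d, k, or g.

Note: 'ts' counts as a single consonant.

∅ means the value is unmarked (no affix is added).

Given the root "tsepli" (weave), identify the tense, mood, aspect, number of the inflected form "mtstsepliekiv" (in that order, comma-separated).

past, conditional, progressive, dual

Segment: m-ts-tsepli-ek-uv.
tense: -ek → past.
mood: ts- → conditional.
aspect: -u/uv → progressive.
number: m- → dual.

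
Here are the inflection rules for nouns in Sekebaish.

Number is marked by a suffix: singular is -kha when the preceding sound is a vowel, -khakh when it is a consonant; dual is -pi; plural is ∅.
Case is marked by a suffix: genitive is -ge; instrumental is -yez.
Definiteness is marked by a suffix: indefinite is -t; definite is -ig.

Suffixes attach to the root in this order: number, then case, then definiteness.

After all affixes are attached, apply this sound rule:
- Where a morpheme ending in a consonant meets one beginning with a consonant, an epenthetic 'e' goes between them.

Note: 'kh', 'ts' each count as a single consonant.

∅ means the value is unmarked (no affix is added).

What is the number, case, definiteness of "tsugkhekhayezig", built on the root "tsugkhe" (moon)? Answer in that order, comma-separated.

singular, instrumental, definite

Segment: tsugkhe-kha-yez-ig.
number: -kha/khakh → singular.
case: -yez → instrumental.
definiteness: -ig → definite.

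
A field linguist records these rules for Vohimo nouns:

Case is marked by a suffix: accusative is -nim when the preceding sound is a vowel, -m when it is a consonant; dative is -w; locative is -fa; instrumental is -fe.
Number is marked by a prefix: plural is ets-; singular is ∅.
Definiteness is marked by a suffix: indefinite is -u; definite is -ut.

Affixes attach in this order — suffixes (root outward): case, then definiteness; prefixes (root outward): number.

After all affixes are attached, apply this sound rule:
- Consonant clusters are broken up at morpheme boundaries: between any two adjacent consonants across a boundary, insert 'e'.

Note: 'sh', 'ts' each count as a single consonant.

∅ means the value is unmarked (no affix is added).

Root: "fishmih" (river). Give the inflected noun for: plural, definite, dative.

Attach case dative -w → fishmihw.
Attach definiteness definite -ut → fishmihwut.
Attach number plural ets- → etsfishmihwut.
Apply epenthesis: etsfishmihwut → etsefishmihewut.

etsefishmihewut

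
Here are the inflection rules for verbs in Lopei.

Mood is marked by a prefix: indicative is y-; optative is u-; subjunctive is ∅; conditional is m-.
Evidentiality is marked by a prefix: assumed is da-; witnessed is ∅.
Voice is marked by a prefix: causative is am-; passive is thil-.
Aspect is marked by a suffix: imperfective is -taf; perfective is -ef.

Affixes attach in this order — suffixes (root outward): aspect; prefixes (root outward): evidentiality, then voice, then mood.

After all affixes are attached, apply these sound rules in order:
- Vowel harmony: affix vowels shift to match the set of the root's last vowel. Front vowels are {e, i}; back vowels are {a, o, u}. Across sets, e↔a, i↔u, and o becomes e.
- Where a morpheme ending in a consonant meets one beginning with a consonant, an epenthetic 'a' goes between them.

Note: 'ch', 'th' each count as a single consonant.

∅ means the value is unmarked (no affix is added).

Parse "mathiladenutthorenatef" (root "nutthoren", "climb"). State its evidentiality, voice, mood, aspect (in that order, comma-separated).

assumed, passive, conditional, imperfective

Segment: m-thil-da-nutthoren-taf.
evidentiality: da- → assumed.
voice: thil- → passive.
mood: m- → conditional.
aspect: -taf → imperfective.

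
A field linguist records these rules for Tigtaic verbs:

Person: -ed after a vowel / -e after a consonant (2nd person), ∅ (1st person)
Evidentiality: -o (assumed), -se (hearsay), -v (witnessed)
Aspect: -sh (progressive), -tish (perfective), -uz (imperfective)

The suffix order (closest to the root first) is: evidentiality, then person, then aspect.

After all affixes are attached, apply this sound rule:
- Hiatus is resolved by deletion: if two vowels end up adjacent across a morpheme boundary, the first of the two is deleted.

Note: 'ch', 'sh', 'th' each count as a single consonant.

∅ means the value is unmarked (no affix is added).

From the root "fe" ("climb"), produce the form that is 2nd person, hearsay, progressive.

fesedsh

Attach evidentiality hearsay -se → fese.
Attach person 2nd person -ed (after vowel 'e') → feseed.
Attach aspect progressive -sh → feseedsh.
Apply vowel deletion: feseedsh → fesedsh.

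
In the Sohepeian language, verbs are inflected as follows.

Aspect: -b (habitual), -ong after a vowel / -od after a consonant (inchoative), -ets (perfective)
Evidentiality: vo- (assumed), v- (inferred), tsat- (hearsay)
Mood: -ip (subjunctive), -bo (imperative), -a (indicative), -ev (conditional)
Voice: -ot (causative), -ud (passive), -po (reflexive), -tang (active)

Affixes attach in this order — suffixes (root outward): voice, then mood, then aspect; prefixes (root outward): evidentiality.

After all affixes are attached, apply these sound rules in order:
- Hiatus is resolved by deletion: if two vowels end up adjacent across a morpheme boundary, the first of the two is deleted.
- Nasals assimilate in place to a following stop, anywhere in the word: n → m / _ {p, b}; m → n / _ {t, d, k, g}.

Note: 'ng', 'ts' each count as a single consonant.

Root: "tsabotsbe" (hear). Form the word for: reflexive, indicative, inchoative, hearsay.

tsattsabotsbepong

Attach evidentiality hearsay tsat- → tsattsabotsbe.
Attach voice reflexive -po → tsattsabotsbepo.
Attach mood indicative -a → tsattsabotsbepoa.
Attach aspect inchoative -ong (after vowel 'a') → tsattsabotsbepoaong.
Apply vowel deletion: tsattsabotsbepoaong → tsattsabotsbepong.
Nasal assimilation: no change.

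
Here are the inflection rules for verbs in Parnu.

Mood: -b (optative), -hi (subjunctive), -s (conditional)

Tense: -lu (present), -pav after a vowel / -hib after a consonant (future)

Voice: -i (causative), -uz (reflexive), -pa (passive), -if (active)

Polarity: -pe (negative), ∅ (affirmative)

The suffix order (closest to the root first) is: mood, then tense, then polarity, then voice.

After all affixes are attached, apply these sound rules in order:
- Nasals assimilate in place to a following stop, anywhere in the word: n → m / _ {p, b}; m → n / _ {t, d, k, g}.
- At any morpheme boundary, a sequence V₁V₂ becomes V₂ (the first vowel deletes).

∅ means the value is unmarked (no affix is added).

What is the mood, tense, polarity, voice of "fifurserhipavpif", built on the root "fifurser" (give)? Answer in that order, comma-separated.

subjunctive, future, negative, active

Segment: fifurser-hi-pav-pe-if.
mood: -hi → subjunctive.
tense: -pav/hib → future.
polarity: -pe → negative.
voice: -if → active.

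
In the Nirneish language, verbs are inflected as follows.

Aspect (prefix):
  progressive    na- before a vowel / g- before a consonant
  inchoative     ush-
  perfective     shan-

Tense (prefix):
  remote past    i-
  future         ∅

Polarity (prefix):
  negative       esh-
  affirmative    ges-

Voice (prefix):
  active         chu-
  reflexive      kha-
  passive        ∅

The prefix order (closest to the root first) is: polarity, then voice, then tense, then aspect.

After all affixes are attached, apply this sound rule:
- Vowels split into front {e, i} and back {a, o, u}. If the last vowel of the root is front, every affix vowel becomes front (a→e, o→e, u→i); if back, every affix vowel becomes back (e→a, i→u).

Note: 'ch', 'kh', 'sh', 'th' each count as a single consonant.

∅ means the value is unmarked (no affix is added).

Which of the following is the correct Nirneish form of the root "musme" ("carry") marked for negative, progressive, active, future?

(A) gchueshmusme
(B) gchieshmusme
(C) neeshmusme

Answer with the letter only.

B

Attach polarity negative esh- → eshmusme.
Attach voice active chu- → chueshmusme.
tense = future: zero marking, form stays chueshmusme.
Attach aspect progressive g- (before consonant 'ch') → gchueshmusme.
Apply vowel harmony: gchueshmusme → gchieshmusme.
So the correct form is gchieshmusme, option (B).
(A) gchueshmusme is wrong: it fails to apply the sound rule(s).
(C) neeshmusme is wrong: it uses passive instead of active for voice.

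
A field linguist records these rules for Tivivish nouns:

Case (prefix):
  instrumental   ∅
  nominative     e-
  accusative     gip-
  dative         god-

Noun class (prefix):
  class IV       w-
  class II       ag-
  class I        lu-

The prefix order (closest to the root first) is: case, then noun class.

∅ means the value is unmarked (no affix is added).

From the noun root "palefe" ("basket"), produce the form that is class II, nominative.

Attach case nominative e- → epalefe.
Attach noun class class II ag- → agepalefe.

agepalefe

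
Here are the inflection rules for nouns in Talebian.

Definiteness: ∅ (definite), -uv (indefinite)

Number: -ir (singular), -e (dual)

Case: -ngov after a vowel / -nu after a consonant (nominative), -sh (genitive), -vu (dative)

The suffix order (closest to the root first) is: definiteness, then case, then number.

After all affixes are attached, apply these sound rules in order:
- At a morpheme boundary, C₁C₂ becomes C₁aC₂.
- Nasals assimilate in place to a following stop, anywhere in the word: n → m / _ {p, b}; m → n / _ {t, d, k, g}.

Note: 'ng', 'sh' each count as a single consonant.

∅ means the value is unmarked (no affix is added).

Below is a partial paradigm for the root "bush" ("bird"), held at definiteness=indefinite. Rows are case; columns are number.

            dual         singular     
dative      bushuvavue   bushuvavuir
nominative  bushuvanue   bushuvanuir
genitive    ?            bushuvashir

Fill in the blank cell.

bushuvashe

Attach definiteness indefinite -uv → bushuv.
Attach case genitive -sh → bushuvsh.
Attach number dual -e → bushuvshe.
Apply epenthesis: bushuvshe → bushuvashe.
Nasal assimilation: no change.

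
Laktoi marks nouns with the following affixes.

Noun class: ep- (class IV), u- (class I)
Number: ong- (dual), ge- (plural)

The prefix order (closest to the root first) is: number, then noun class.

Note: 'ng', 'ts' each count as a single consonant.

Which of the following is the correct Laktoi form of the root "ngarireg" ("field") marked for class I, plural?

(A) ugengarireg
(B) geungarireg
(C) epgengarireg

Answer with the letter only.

Attach number plural ge- → gengarireg.
Attach noun class class I u- → ugengarireg.
So the correct form is ugengarireg, option (A).
(B) geungarireg is wrong: it has the affixes in the wrong order.
(C) epgengarireg is wrong: it uses class IV instead of class I for noun class.

A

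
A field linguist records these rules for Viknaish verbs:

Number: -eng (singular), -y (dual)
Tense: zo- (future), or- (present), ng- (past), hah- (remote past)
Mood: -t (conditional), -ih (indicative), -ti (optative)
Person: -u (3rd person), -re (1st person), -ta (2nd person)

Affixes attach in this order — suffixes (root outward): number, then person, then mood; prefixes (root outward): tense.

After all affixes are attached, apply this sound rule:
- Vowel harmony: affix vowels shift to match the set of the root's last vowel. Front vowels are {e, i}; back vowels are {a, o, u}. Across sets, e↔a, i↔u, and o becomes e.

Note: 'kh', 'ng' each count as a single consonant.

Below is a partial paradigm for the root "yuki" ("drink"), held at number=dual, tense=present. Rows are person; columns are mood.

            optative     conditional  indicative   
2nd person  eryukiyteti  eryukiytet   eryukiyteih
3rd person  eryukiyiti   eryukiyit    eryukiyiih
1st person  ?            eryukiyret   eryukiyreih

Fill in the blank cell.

eryukiyreti

Attach number dual -y → yukiy.
Attach person 1st person -re → yukiyre.
Attach tense present or- → oryukiyre.
Attach mood optative -ti → oryukiyreti.
Apply vowel harmony: oryukiyreti → eryukiyreti.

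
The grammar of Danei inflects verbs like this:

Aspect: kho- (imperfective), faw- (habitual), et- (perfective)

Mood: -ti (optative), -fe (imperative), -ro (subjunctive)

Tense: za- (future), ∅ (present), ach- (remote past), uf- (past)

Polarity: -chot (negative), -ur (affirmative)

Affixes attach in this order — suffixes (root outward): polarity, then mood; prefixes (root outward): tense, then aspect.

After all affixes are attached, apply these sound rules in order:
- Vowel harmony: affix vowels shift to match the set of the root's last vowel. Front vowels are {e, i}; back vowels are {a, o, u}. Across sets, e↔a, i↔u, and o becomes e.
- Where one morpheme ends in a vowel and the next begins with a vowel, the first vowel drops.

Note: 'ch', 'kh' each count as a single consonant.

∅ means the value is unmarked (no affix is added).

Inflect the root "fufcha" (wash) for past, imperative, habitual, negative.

Attach polarity negative -chot → fufchachot.
Attach mood imperative -fe → fufchachotfe.
Attach tense past uf- → uffufchachotfe.
Attach aspect habitual faw- → fawuffufchachotfe.
Apply vowel harmony: fawuffufchachotfe → fawuffufchachotfa.
Vowel deletion: no change.

fawuffufchachotfa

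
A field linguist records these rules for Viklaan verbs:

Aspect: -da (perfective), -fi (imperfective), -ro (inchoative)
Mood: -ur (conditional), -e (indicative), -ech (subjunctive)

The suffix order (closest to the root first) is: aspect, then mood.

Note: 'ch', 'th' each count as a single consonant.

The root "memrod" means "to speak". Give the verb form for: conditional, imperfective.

memrodfiur

Attach aspect imperfective -fi → memrodfi.
Attach mood conditional -ur → memrodfiur.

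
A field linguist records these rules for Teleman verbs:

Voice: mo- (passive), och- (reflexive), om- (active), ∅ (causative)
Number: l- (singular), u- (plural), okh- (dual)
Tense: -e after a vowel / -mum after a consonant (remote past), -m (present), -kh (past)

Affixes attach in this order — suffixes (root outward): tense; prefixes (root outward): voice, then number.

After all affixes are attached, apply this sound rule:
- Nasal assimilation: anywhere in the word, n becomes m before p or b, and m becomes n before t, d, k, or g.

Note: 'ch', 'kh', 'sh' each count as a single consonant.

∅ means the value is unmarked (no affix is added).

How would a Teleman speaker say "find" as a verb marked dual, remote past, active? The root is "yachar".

okhomyacharmum

Attach voice active om- → omyachar.
Attach number dual okh- → okhomyachar.
Attach tense remote past -mum (after consonant 'r') → okhomyacharmum.
Nasal assimilation: no change.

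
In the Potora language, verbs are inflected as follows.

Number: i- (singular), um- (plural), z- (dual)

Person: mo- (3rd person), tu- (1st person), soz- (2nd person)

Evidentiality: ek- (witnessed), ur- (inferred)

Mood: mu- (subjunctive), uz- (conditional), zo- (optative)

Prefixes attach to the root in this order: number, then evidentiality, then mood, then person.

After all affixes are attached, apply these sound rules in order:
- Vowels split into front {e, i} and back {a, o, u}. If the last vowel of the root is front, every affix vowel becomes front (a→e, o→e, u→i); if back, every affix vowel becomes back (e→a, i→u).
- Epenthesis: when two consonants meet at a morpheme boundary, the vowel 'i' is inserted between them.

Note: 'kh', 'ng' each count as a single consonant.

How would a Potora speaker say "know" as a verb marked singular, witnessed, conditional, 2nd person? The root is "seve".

Attach number singular i- → iseve.
Attach evidentiality witnessed ek- → ekiseve.
Attach mood conditional uz- → uzekiseve.
Attach person 2nd person soz- → sozuzekiseve.
Apply vowel harmony: sozuzekiseve → sezizekiseve.
Epenthesis: no change.

sezizekiseve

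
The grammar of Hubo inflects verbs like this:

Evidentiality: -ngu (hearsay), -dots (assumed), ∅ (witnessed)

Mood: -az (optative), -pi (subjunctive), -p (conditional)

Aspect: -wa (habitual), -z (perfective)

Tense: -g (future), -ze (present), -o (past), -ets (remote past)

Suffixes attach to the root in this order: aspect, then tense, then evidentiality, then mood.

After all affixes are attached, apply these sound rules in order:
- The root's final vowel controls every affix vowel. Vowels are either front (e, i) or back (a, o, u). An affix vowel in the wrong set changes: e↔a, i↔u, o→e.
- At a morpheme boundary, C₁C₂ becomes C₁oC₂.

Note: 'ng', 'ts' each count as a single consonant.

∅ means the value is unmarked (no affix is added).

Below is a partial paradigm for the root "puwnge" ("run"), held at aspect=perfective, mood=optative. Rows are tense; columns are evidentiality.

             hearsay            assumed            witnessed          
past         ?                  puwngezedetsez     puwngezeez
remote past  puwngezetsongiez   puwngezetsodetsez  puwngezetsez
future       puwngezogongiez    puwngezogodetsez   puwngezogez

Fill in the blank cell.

Attach aspect perfective -z → puwngez.
Attach tense past -o → puwngezo.
Attach evidentiality hearsay -ngu → puwngezongu.
Attach mood optative -az → puwngezonguaz.
Apply vowel harmony: puwngezonguaz → puwngezengiez.
Epenthesis: no change.

puwngezengiez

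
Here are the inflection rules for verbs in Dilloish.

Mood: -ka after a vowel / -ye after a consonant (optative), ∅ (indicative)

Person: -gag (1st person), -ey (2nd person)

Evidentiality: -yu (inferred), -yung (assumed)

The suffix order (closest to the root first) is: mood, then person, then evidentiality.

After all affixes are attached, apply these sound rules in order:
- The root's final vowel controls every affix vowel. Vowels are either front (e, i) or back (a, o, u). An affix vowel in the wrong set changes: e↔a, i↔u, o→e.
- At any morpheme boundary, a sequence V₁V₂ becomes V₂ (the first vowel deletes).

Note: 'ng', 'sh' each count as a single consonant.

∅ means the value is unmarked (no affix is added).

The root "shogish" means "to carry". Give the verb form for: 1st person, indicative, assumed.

mood = indicative: zero marking, form stays shogish.
Attach person 1st person -gag → shogishgag.
Attach evidentiality assumed -yung → shogishgagyung.
Apply vowel harmony: shogishgagyung → shogishgegying.
Vowel deletion: no change.

shogishgegying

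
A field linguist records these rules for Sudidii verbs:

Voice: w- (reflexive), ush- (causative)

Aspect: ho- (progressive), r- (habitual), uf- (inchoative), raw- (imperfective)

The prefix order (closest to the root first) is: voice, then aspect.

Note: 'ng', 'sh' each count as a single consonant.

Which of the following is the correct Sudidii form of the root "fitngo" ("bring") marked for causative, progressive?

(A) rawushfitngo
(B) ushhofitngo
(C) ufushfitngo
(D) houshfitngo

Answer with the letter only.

D

Attach voice causative ush- → ushfitngo.
Attach aspect progressive ho- → houshfitngo.
So the correct form is houshfitngo, option (D).
(B) ushhofitngo is wrong: it has the affixes in the wrong order.
(C) ufushfitngo is wrong: it uses inchoative instead of progressive for aspect.
(A) rawushfitngo is wrong: it uses imperfective instead of progressive for aspect.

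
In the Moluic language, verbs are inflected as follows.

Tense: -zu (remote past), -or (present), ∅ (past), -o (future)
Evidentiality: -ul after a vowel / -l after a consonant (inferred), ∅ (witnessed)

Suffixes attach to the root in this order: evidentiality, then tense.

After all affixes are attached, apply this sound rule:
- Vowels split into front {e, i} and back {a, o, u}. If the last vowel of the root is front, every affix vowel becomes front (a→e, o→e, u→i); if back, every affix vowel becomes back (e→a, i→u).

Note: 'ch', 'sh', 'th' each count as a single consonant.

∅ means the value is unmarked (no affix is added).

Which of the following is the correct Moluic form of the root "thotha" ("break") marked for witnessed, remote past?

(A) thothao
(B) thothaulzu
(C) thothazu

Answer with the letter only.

evidentiality = witnessed: zero marking, form stays thotha.
Attach tense remote past -zu → thothazu.
Vowel harmony: no change.
So the correct form is thothazu, option (C).
(B) thothaulzu is wrong: it uses inferred instead of witnessed for evidentiality.
(A) thothao is wrong: it uses future instead of remote past for tense.

C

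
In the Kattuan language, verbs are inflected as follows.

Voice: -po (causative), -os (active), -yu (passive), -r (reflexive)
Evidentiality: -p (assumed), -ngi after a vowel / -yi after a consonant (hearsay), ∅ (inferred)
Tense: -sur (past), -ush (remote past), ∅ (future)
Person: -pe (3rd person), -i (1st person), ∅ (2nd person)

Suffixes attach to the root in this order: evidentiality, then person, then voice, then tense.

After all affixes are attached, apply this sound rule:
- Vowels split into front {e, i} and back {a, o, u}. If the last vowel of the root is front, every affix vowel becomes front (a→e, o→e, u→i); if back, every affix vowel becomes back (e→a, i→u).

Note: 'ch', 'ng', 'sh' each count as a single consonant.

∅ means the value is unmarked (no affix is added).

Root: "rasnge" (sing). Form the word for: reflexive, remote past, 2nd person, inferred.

rasngerish

evidentiality = inferred: zero marking, form stays rasnge.
person = 2nd person: zero marking, form stays rasnge.
Attach voice reflexive -r → rasnger.
Attach tense remote past -ush → rasngerush.
Apply vowel harmony: rasngerush → rasngerish.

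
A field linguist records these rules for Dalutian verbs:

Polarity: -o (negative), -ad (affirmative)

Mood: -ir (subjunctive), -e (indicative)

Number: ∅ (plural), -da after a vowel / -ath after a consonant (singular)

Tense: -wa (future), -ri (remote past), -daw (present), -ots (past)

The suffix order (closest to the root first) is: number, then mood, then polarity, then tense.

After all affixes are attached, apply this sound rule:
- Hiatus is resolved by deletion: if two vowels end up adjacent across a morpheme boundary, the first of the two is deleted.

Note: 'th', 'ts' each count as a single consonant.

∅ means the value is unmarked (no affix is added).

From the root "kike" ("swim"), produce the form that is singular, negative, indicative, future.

kikedowa

Attach number singular -da (after vowel 'e') → kikeda.
Attach mood indicative -e → kikedae.
Attach polarity negative -o → kikedaeo.
Attach tense future -wa → kikedaeowa.
Apply vowel deletion: kikedaeowa → kikedowa.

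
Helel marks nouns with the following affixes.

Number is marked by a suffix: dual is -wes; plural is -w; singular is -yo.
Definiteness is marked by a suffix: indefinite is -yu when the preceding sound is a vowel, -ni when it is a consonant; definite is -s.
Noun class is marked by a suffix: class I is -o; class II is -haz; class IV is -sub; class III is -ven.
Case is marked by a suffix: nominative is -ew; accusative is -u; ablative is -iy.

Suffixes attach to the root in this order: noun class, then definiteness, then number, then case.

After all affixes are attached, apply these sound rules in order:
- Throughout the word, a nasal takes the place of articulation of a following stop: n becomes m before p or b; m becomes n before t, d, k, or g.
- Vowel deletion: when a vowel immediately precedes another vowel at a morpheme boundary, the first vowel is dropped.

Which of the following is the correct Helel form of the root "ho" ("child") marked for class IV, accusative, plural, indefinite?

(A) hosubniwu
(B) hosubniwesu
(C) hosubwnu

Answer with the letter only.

Attach noun class class IV -sub → hosub.
Attach definiteness indefinite -ni (after consonant 'b') → hosubni.
Attach number plural -w → hosubniw.
Attach case accusative -u → hosubniwu.
Nasal assimilation: no change.
Vowel deletion: no change.
So the correct form is hosubniwu, option (A).
(B) hosubniwesu is wrong: it uses dual instead of plural for number.
(C) hosubwnu is wrong: it has the affixes in the wrong order.

A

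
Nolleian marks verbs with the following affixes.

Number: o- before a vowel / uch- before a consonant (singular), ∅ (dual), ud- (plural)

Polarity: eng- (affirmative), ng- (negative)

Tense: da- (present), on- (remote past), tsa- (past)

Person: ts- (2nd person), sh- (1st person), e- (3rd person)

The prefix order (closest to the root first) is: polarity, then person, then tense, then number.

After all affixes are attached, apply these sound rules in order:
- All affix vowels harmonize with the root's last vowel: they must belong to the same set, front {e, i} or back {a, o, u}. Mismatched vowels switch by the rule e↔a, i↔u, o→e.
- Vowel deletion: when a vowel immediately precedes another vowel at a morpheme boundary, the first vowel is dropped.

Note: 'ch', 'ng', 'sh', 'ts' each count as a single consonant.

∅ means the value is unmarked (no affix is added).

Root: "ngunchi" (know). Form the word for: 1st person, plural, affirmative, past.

Attach polarity affirmative eng- → engngunchi.
Attach person 1st person sh- → shengngunchi.
Attach tense past tsa- → tsashengngunchi.
Attach number plural ud- → udtsashengngunchi.
Apply vowel harmony: udtsashengngunchi → idtseshengngunchi.
Vowel deletion: no change.

idtseshengngunchi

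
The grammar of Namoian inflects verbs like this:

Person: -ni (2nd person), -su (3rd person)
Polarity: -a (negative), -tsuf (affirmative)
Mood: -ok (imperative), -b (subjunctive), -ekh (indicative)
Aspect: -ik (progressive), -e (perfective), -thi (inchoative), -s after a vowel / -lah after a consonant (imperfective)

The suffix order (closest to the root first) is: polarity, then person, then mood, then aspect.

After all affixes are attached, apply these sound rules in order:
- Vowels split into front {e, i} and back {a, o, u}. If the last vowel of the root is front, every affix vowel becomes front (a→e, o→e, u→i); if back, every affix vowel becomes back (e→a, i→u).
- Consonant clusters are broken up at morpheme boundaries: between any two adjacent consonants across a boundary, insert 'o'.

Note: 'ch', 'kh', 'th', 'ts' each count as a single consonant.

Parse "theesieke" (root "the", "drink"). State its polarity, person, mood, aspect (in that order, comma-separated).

negative, 3rd person, imperative, perfective

Segment: the-a-su-ok-e.
polarity: -a → negative.
person: -su → 3rd person.
mood: -ok → imperative.
aspect: -e → perfective.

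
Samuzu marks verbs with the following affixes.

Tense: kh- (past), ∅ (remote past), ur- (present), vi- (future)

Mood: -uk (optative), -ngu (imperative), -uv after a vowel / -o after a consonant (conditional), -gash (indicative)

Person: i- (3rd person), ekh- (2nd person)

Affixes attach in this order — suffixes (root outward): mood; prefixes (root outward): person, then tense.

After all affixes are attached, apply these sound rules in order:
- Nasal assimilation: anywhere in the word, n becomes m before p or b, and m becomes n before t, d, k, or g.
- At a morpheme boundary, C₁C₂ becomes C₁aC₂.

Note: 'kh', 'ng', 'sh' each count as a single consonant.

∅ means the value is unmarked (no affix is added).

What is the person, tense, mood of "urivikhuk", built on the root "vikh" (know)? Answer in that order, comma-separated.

Segment: ur-i-vikh-uk.
person: i- → 3rd person.
tense: ur- → present.
mood: -uk → optative.

3rd person, present, optative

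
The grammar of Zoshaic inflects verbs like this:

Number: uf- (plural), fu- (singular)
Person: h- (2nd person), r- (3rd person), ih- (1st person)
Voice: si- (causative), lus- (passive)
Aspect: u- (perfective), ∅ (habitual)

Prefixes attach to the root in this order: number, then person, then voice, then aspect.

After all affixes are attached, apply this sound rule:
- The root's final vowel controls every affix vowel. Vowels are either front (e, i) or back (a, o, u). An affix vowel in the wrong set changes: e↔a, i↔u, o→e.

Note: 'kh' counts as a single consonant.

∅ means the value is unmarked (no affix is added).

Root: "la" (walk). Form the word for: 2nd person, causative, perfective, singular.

usuhfula

Attach number singular fu- → fula.
Attach person 2nd person h- → hfula.
Attach voice causative si- → sihfula.
Attach aspect perfective u- → usihfula.
Apply vowel harmony: usihfula → usuhfula.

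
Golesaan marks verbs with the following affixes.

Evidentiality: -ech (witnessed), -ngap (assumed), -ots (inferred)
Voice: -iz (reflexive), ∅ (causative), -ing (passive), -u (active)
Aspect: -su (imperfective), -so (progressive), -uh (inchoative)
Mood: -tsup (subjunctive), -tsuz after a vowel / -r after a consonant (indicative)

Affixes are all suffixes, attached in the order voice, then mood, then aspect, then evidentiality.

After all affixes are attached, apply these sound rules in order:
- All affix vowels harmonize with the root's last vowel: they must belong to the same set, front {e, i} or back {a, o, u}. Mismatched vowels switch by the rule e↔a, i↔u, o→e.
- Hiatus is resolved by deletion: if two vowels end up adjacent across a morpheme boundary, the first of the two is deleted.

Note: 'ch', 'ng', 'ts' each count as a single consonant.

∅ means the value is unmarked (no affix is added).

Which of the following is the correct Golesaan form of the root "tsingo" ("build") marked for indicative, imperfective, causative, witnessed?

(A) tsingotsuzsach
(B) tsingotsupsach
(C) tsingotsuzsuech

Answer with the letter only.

A

voice = causative: zero marking, form stays tsingo.
Attach mood indicative -tsuz (after vowel 'o') → tsingotsuz.
Attach aspect imperfective -su → tsingotsuzsu.
Attach evidentiality witnessed -ech → tsingotsuzsuech.
Apply vowel harmony: tsingotsuzsuech → tsingotsuzsuach.
Apply vowel deletion: tsingotsuzsuach → tsingotsuzsach.
So the correct form is tsingotsuzsach, option (A).
(B) tsingotsupsach is wrong: it uses subjunctive instead of indicative for mood.
(C) tsingotsuzsuech is wrong: it fails to apply the sound rule(s).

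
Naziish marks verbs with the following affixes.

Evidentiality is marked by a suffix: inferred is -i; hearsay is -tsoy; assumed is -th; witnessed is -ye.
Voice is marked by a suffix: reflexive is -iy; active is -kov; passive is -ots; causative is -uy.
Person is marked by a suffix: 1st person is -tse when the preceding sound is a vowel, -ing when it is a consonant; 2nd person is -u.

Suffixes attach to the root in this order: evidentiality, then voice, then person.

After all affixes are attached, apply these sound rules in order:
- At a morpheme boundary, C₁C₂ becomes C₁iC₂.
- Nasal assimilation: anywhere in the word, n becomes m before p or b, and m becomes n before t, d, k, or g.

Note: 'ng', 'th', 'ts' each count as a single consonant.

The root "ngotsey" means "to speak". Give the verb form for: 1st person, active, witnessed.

Attach evidentiality witnessed -ye → ngotseyye.
Attach voice active -kov → ngotseyyekov.
Attach person 1st person -ing (after consonant 'v') → ngotseyyekoving.
Apply epenthesis: ngotseyyekoving → ngotseyiyekoving.
Nasal assimilation: no change.

ngotseyiyekoving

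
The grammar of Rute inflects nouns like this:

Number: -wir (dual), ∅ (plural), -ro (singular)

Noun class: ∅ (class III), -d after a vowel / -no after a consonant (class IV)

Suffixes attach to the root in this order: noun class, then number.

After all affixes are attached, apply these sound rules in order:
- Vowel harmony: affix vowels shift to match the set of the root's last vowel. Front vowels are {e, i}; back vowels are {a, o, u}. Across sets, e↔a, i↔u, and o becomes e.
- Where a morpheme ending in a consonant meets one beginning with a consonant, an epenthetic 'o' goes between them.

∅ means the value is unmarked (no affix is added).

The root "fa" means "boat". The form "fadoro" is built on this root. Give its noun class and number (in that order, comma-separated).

class IV, singular

Segment: fa-d-ro.
noun class: -d/no → class IV.
number: -ro → singular.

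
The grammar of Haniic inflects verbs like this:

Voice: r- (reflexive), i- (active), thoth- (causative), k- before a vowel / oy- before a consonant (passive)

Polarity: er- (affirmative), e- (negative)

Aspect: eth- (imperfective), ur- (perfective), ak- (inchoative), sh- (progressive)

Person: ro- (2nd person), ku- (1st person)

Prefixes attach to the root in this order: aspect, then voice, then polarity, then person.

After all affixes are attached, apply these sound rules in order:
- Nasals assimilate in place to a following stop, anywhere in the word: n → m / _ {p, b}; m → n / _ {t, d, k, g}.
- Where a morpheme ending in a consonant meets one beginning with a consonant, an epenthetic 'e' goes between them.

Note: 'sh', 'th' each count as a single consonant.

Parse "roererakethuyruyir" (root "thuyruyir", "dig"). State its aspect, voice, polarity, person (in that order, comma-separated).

Segment: ro-er-r-ak-thuyruyir.
aspect: ak- → inchoative.
voice: r- → reflexive.
polarity: er- → affirmative.
person: ro- → 2nd person.

inchoative, reflexive, affirmative, 2nd person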